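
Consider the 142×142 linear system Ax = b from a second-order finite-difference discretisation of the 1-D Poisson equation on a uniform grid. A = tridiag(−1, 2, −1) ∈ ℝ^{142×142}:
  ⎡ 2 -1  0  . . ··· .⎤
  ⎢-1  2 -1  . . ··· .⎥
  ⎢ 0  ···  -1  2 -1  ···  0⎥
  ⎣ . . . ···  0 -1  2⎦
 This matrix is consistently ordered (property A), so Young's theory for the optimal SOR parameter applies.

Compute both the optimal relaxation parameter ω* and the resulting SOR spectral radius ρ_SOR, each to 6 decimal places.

ω* = 1.957010, ρ_SOR = 0.957010

[ρ_J] n=142: ρ(B_J) = cos(π/(n+1)) = cos(π/143) = 0.999759.
√(1 − cos²(π/143)) = sin(π/143) ≈ 0.0219674.
ω* = 2/(1+0.0219674) = 1.957010
ρ(B_{ω*}) = ω*−1 = 0.957010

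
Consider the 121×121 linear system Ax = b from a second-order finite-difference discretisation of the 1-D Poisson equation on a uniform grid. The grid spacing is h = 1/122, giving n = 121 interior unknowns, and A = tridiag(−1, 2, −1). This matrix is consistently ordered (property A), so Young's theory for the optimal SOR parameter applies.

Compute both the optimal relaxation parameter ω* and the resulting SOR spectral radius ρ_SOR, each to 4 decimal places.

spectrum of D⁻¹(L+U) = {cos(kπ/122) : 1≤k≤121}; ρ_J = cos(π/122) = 0.9997.
1 − cos²(π/122) = sin²(π/122) ⇒ √(1−ρ_J²) = sin(π/122) = 0.02575.
ω* = 2/(1 + 0.02575) = 2/1.02575 = 1.9498.
At ω = 1.9498 every |λ(B_ω)| = ω−1, so ρ_SOR = 0.9498.

ω* = 1.9498, ρ_SOR = 0.9498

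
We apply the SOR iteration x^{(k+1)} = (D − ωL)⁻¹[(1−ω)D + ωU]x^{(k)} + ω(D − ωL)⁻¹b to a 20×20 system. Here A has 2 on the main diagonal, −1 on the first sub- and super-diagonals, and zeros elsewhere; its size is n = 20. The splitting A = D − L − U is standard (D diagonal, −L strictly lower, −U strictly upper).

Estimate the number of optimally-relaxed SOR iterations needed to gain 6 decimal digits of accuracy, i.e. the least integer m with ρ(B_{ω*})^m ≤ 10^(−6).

m = 47

[ρ_J] n=20: ρ(B_J) = cos(π/(n+1)) = cos(π/21) = 0.9888308.
√(1−ρ_J²) = |sin(π/21)| = 0.1490423
So ω* = 2/1.1490423 = 1.7405800 (Young).
ρ_SOR = ω* − 1 = 1.7405800 − 1 = 0.7405800.
(0.7405800)^m ≤ 10^{−6}  ⇒  m·ln(0.7405800) ≤ −6·ln10  ⇒  m ≥ 46.002  ⇒  m = 47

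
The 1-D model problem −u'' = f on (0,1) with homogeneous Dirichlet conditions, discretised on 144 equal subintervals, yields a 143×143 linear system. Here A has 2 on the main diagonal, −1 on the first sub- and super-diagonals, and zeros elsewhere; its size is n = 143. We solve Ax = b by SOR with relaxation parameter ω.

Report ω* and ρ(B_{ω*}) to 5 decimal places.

n=143: λ(B_J) = 1 − λ(A)/2 = cos(kπ/144); k=1 gives ρ_J = 0.99976.
√(1 − cos²(π/144)) = sin(π/144) ≈ 0.021815.
Then 2/(1+√(1−ρ_J²)) = 2/(1+0.021815); ω* = 2/1.021815 = 1.95730.
[ρ_SOR] ω* − 1 = 0.95730.

ω* = 1.95730, ρ_SOR = 0.95730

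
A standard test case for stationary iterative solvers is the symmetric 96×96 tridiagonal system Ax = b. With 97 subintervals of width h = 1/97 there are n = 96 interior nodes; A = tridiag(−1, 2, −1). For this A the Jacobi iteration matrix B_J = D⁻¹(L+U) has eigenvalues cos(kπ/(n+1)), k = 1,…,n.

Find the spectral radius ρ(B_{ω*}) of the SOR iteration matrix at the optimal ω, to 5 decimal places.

With n=96, ρ(Jacobi) = cos(π/97) = 0.99948.
√(1−ρ_J²) = |sin(π/97)| = 0.032382
ω* = 2/(1 + 0.032382) = 2/1.032382 = 1.93727.
ρ_SOR = ω* − 1 ≈ 0.93727.

ρ_SOR = 0.93727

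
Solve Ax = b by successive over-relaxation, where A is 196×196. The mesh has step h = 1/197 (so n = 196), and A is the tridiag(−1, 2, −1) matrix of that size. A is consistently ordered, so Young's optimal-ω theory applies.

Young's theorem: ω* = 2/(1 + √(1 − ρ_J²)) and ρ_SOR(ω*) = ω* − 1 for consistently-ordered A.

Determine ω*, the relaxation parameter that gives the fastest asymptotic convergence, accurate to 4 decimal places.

With n=196, ρ(Jacobi) = cos(π/197) = 0.9999.
√(1−ρ_J²) = |sin(π/197)| = 0.01595
ω* = 2 / (1 + 0.01595) = 2 / 1.01595 ≈ 1.9686.
ρ(B_{ω*}) = ω*−1 = 0.9686

ω* = 1.9686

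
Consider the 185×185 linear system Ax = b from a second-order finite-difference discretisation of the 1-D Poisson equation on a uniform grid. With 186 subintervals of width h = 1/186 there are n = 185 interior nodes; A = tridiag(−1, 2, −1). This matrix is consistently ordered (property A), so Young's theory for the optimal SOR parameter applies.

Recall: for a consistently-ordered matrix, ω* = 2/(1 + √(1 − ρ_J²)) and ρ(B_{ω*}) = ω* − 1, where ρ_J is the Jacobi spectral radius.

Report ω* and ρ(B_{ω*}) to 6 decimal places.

B_J for the 185×185 system has eigenvalues cos(kπ/186); ρ_J = cos(π/186) = 0.999857.
√(1−ρ_J²) = |sin(π/186)| = 0.0168895
ω* = 2/(1+0.0168895) = 1.966782
ρ_SOR = ω* − 1 ≈ 0.966782.

ω* = 1.966782, ρ_SOR = 0.966782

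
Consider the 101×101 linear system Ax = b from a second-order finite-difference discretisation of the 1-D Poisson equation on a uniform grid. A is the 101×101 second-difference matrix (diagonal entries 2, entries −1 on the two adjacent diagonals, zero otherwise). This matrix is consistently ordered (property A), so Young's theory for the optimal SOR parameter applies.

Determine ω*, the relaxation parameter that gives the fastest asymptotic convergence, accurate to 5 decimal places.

ω* = 1.94025

With n=101, ρ(Jacobi) = cos(π/102) = 0.99953.
√(1−ρ_J²) = |sin(π/102)| = 0.030795
ω* = 2/(1+0.030795) = 1.94025
ρ_SOR = ω* − 1 ≈ 0.94025.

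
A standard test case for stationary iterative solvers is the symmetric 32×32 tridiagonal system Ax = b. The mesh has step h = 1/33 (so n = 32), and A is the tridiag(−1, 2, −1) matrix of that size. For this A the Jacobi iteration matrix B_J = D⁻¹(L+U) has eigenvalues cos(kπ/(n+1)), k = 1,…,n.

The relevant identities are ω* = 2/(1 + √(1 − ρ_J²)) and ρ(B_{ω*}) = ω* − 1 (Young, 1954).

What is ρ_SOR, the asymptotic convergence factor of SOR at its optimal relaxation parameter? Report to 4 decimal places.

ρ_SOR = 0.8264

ρ_J = max_k |cos(kπ/33)| = cos(π/33) = 0.9955
root = sin(π/33) = 0.09506  (since 1−cos² = sin²).
Then 2/(1+√(1−ρ_J²)) = 2/(1+0.09506); ω* = 2/1.09506 = 1.8264.
Hence ρ(B_{ω*}) = 1.8264 − 1 = 0.8264.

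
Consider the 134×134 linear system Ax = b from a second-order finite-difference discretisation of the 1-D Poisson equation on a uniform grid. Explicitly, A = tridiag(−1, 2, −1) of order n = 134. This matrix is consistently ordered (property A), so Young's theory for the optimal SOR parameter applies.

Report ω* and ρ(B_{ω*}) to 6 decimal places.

ω* = 1.954520, ρ_SOR = 0.954520

½·tridiag(1,0,1) at n=134: λ_k = cos(kπ/135); max |λ| at k=1 ⇒ ρ_J = cos(π/135) ≈ 0.999729.
√(1−ρ_J²) = |sin(π/135)| = 0.0232690
ω* = 2/(1+0.0232690) = 1.954520
and ρ(B_{ω*}) = 1.954520 − 1 = 0.954520.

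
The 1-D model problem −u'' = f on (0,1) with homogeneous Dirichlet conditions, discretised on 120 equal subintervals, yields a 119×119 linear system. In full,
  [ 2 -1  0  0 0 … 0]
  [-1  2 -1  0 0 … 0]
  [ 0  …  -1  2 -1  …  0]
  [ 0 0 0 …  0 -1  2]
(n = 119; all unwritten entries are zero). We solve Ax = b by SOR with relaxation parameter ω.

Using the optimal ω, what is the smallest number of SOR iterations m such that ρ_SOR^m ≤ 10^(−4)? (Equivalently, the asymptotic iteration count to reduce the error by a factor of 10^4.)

spectrum of D⁻¹(L+U) = {cos(kπ/120) : 1≤k≤119}; ρ_J = cos(π/120) = 0.9996573.
root = sin(π/120) = 0.0261769  (since 1−cos² = sin²).
ω* = 2/(1+0.0261769) = 1.9489817
ρ_SOR = ω* − 1 = 1.9489817 − 1 = 0.9489817.
Need (0.9489817)^m ≤ 10^(−4): m ≥ 4·ln10/|ln 0.9489817| = 9.21034/0.0523658 = 175.885 ⇒ m = 176.

m = 176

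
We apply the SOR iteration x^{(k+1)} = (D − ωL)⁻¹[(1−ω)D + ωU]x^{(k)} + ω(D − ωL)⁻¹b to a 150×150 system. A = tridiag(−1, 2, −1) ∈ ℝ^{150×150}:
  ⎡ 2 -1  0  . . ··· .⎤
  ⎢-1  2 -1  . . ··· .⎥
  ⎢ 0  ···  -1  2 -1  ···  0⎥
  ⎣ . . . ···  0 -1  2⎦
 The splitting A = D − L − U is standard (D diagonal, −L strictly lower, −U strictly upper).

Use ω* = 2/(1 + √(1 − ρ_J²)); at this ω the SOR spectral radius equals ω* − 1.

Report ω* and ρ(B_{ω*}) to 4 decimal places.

ω* = 1.9592, ρ_SOR = 0.9592

B_J for the 150×150 system has eigenvalues cos(kπ/151); ρ_J = cos(π/151) = 0.9998.
1 − cos²(π/151) = sin²(π/151) ⇒ √(1−ρ_J²) = sin(π/151) = 0.02080.
Young: ω* = 2/(1+√(1−ρ_J²)) = 2/(1+0.02080) = 2/1.02080 = 1.9592.
and ρ(B_{ω*}) = 1.9592 − 1 = 0.9592.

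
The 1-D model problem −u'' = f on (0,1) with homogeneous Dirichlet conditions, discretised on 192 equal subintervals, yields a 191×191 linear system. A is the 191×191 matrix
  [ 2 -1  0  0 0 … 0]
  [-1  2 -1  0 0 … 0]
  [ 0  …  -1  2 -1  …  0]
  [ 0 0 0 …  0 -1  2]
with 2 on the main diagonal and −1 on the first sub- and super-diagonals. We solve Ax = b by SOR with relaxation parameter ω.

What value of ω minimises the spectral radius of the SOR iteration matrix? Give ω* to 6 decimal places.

ω* = 1.967803

[ρ_J] n=191: ρ(B_J) = cos(π/(n+1)) = cos(π/192) = 0.999866.
√(1−ρ_J²) = |sin(π/192)| = 0.0163617
ω* = 2/(1+0.0163617) = 1.967803
At ω = 1.967803 every |λ(B_ω)| = ω−1, so ρ_SOR = 0.967803.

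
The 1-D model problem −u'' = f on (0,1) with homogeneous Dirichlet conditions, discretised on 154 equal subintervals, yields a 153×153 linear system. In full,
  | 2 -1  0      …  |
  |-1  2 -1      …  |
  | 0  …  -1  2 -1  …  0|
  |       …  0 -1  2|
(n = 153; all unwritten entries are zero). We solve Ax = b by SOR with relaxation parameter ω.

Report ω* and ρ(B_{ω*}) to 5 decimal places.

ρ_J = max_k |cos(kπ/154)| = cos(π/154) = 0.99979
root = sin(π/154) = 0.020399  (since 1−cos² = sin²).
ω* = 2 / (1 + 0.020399) = 2 / 1.020399 ≈ 1.96002.
and ρ(B_{ω*}) = 1.96002 − 1 = 0.96002.

ω* = 1.96002, ρ_SOR = 0.96002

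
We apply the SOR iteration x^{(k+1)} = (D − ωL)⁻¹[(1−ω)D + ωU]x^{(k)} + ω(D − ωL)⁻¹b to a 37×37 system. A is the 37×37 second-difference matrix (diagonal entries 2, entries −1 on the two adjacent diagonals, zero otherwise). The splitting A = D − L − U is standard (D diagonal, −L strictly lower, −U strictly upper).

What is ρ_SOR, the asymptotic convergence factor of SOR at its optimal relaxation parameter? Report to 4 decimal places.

ρ_SOR = 0.8474

n=37: λ(B_J) = 1 − λ(A)/2 = cos(kπ/38); k=1 gives ρ_J = 0.9966.
1 − cos²(π/38) = sin²(π/38) ⇒ √(1−ρ_J²) = sin(π/38) = 0.08258.
ω* = 2 / (1 + 0.08258) = 2 / 1.08258 ≈ 1.8474.
[ρ_SOR] ω* − 1 = 0.8474.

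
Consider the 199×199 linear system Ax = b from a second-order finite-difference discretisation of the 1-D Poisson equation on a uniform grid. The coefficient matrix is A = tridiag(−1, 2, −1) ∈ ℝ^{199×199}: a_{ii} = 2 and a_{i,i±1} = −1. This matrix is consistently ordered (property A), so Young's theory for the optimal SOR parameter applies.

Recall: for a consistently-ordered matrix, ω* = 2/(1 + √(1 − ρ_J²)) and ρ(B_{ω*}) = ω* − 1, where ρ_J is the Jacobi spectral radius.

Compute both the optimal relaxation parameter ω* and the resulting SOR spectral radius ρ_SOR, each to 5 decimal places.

[ρ_J] n=199: ρ(B_J) = cos(π/(n+1)) = cos(π/200) = 0.99988.
√(1 − cos²(π/200)) = sin(π/200) ≈ 0.015707.
Young: ω* = 2/(1+√(1−ρ_J²)) = 2/(1+0.015707) = 2/1.015707 = 1.96907.
Hence ρ(B_{ω*}) = 1.96907 − 1 = 0.96907.

ω* = 1.96907, ρ_SOR = 0.96907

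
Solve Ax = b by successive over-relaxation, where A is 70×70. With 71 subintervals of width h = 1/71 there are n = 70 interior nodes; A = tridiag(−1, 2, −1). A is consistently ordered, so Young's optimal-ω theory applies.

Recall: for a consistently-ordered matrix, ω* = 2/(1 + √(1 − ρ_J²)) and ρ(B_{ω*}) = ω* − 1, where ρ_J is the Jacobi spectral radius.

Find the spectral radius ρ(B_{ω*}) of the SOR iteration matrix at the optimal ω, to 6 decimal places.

With n=70, ρ(Jacobi) = cos(π/71) = 0.999021.
√(1−ρ_J²) = |sin(π/71)| = 0.0442333
Young: ω* = 2/(1+√(1−ρ_J²)) = 2/(1+0.0442333) = 2/1.0442333 = 1.915281.
Hence ρ(B_{ω*}) = 1.915281 − 1 = 0.915281.

ρ_SOR = 0.915281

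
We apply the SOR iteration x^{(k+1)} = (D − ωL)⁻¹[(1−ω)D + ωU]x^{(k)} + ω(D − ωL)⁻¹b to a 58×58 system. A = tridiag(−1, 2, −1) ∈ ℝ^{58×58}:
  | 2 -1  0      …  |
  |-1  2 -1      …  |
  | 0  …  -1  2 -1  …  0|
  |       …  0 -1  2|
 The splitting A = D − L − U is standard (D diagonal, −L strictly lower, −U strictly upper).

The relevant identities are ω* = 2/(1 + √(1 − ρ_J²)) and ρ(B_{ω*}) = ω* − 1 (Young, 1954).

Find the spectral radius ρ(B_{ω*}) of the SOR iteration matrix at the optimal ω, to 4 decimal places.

ρ_SOR = 0.8989

spectrum of D⁻¹(L+U) = {cos(kπ/59) : 1≤k≤58}; ρ_J = cos(π/59) = 0.9986.
√(1−ρ_J²) = |sin(π/59)| = 0.05322
So ω* = 2/1.05322 = 1.8989 (Young).
ρ_SOR = ω* − 1 ≈ 0.8989.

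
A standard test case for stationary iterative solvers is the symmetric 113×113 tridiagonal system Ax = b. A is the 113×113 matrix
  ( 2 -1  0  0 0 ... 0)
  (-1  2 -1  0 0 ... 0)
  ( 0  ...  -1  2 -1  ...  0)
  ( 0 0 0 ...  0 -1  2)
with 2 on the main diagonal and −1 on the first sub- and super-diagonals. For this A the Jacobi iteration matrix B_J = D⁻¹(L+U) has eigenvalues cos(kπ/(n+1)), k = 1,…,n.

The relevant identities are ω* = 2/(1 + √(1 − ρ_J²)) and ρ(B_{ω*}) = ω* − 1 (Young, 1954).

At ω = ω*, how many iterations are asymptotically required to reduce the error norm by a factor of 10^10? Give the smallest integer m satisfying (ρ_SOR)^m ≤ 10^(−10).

m = 418

n=113: λ(B_J) = 1 − λ(A)/2 = cos(kπ/114); k=1 gives ρ_J = 0.9996203.
√(1 − cos²(π/114)) = sin(π/114) ≈ 0.0275543.
So ω* = 2/1.0275543 = 1.9463692 (Young).
At ω = 1.9463692 every |λ(B_ω)| = ω−1, so ρ_SOR = 0.9463692.
For 10 digits: m = 10·ln10 / (−ln 0.9463692) = 23.0259/0.0551225 = 417.722; round up → m = 418.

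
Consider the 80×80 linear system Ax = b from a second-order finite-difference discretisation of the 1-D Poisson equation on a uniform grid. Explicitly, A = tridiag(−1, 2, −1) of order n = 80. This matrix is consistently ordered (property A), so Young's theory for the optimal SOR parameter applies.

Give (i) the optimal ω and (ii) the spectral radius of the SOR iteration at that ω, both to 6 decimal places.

n=80: λ(B_J) = 1 − λ(A)/2 = cos(kπ/81); k=1 gives ρ_J = 0.999248.
√(1−ρ_J²) = |sin(π/81)| = 0.0387754
ω* = 2/(1 + 0.0387754) = 2/1.0387754 = 1.925344.
ρ(B_{ω*}) = ω*−1 = 0.925344

ω* = 1.925344, ρ_SOR = 0.925344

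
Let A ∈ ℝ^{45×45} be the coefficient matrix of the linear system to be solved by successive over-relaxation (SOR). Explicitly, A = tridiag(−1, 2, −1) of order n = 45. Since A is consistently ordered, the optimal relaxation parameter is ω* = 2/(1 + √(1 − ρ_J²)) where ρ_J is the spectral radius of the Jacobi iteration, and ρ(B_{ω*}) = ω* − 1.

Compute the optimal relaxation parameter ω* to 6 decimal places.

n=45: λ(B_J) = 1 − λ(A)/2 = cos(kπ/46); k=1 gives ρ_J = 0.997669.
root = sin(π/46) = 0.0682424  (since 1−cos² = sin²).
So ω* = 2/1.0682424 = 1.872234 (Young).
At ω = 1.872234 every |λ(B_ω)| = ω−1, so ρ_SOR = 0.872234.

ω* = 1.872234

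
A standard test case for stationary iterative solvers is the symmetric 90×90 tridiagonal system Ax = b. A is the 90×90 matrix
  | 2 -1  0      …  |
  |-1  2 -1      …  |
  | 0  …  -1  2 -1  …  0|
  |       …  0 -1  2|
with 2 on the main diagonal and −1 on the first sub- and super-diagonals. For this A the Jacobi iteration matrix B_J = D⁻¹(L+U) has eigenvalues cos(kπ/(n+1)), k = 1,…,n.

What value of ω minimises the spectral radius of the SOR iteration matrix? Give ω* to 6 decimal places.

½·tridiag(1,0,1) at n=90: λ_k = cos(kπ/91); max |λ| at k=1 ⇒ ρ_J = cos(π/91) ≈ 0.999404.
1 − cos²(π/91) = sin²(π/91) ⇒ √(1−ρ_J²) = sin(π/91) = 0.0345161.
ω* = 2 / (1 + 0.0345161) = 2 / 1.0345161 ≈ 1.933271.
Hence ρ(B_{ω*}) = 1.933271 − 1 = 0.933271.

ω* = 1.933271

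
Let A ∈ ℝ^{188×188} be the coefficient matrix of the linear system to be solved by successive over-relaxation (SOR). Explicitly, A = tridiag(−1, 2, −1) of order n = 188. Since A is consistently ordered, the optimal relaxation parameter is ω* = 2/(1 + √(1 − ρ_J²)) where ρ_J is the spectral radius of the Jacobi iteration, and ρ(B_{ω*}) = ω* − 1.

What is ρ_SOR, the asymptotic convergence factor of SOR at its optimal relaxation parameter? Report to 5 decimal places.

With n=188, ρ(Jacobi) = cos(π/189) = 0.99986.
√(1−ρ_J²) simplifies to sin(π/189) = 0.016621.
[ω*] 2 ÷ (1 + 0.016621) = 2 ÷ 1.016621 = 1.96730.
ρ_SOR = ω* − 1 ≈ 0.96730.

ρ_SOR = 0.96730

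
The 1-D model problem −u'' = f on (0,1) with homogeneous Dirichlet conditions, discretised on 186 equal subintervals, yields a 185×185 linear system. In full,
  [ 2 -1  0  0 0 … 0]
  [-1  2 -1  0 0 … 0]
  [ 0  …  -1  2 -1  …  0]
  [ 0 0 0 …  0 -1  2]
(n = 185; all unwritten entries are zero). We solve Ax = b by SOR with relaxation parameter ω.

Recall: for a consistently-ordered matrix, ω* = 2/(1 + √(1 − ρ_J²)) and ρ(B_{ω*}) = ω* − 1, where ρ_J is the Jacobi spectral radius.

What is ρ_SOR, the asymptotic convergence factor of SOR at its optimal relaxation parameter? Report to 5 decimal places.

ρ_SOR = 0.96678

spectrum of D⁻¹(L+U) = {cos(kπ/186) : 1≤k≤185}; ρ_J = cos(π/186) = 0.99986.
√(1 − cos²(π/186)) = sin(π/186) ≈ 0.016889.
So ω* = 2/1.016889 = 1.96678 (Young).
At ω = 1.96678 every |λ(B_ω)| = ω−1, so ρ_SOR = 0.96678.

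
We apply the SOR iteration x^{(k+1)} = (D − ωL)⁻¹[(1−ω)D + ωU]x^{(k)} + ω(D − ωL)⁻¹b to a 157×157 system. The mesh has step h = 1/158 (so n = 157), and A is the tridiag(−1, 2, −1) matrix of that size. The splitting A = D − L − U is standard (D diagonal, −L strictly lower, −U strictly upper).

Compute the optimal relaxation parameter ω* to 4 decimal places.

ρ_J = max_k |cos(kπ/158)| = cos(π/158) = 0.9998
root = sin(π/158) = 0.01988  (since 1−cos² = sin²).
So ω* = 2/1.01988 = 1.9610 (Young).
At ω = 1.9610 every |λ(B_ω)| = ω−1, so ρ_SOR = 0.9610.

ω* = 1.9610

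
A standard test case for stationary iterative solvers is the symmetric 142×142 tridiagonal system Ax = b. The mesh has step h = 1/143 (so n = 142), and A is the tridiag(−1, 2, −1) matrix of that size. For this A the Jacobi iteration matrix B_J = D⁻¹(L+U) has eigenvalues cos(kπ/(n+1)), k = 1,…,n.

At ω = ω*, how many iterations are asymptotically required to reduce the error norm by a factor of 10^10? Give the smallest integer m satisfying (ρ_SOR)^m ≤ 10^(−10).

B_J for the 142×142 system has eigenvalues cos(kπ/143); ρ_J = cos(π/143) = 0.9997587.
√(1 − cos²(π/143)) = sin(π/143) ≈ 0.0219674.
ω* = 2/(1 + 0.0219674) = 2/1.0219674 = 1.9570096.
Hence ρ(B_{ω*}) = 1.9570096 − 1 = 0.9570096.
ρ_SOR^m ≤ 10^(−10) ⇔ m ≥ 10·ln10/(−ln 0.9570096) = 23.0259/0.0439419 = 524.008; m = ⌈524.008⌉ = 525.

m = 525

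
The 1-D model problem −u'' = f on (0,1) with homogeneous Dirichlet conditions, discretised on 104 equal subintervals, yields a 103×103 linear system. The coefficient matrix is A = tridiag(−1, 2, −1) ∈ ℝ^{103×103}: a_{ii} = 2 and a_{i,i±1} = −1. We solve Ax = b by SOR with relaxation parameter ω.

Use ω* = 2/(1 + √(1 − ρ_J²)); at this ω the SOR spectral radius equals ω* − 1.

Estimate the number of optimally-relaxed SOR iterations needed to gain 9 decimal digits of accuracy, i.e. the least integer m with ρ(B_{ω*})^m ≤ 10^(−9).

m = 343

ρ_J = max_k |cos(kπ/104)| = cos(π/104) = 0.9995438
√(1−ρ_J²) simplifies to sin(π/104) = 0.0302030.
ω* = 2/(1 + 0.0302030) = 2/1.0302030 = 1.9413650.
ρ_SOR = ω* − 1 = 1.9413650 − 1 = 0.9413650.
Need (0.9413650)^m ≤ 10^(−9): m ≥ 9·ln10/|ln 0.9413650| = 20.7233/0.0604243 = 342.963 ⇒ m = 343.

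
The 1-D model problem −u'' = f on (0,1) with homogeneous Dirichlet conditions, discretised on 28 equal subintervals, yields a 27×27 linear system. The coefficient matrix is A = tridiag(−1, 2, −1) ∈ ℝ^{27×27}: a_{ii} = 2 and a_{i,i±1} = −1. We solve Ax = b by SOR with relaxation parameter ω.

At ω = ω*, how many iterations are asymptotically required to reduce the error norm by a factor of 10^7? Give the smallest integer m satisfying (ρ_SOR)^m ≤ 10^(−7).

m = 72

[ρ_J] n=27: ρ(B_J) = cos(π/(n+1)) = cos(π/28) = 0.9937122.
1 − cos²(π/28) = sin²(π/28) ⇒ √(1−ρ_J²) = sin(π/28) = 0.1119645.
Young: ω* = 2/(1+√(1−ρ_J²)) = 2/(1+0.1119645) = 2/1.1119645 = 1.7986186.
ρ_SOR = ω* − 1 = 1.7986186 − 1 = 0.7986186.
(0.7986186)^m ≤ 10^{−7}  ⇒  m·ln(0.7986186) ≤ −7·ln10  ⇒  m ≥ 71.677  ⇒  m = 72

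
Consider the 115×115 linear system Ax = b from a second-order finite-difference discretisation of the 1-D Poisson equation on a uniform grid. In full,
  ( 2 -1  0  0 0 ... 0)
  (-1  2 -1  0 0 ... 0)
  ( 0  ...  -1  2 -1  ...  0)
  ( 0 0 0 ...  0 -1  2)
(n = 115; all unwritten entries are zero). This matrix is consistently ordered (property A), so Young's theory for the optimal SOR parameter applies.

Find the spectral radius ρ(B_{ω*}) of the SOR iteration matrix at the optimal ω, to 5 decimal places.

ρ_SOR = 0.94727

[ρ_J] n=115: ρ(B_J) = cos(π/(n+1)) = cos(π/116) = 0.99963.
√(1−ρ_J²) = |sin(π/116)| = 0.027079
Young: ω* = 2/(1+√(1−ρ_J²)) = 2/(1+0.027079) = 2/1.027079 = 1.94727.
Hence ρ(B_{ω*}) = 1.94727 − 1 = 0.94727.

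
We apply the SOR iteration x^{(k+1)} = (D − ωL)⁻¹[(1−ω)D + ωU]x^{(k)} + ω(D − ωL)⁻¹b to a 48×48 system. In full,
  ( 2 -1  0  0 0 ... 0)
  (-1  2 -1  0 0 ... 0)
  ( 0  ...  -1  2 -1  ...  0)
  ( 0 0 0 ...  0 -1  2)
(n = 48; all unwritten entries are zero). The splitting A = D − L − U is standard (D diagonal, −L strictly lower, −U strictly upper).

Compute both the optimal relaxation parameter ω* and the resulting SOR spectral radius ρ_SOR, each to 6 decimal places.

ω* = 1.879575, ρ_SOR = 0.879575

½·tridiag(1,0,1) at n=48: λ_k = cos(kπ/49); max |λ| at k=1 ⇒ ρ_J = cos(π/49) ≈ 0.997945.
√(1 − cos²(π/49)) = sin(π/49) ≈ 0.0640702.
So ω* = 2/1.0640702 = 1.879575 (Young).
ρ_SOR = ω* − 1 ≈ 0.879575.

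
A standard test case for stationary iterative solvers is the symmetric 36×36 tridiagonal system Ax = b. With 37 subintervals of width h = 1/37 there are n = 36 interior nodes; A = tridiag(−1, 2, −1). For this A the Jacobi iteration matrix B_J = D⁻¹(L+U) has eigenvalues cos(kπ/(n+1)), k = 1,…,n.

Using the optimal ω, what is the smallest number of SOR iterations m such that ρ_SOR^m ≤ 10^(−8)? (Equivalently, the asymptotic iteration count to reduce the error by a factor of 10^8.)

m = 109

spectrum of D⁻¹(L+U) = {cos(kπ/37) : 1≤k≤36}; ρ_J = cos(π/37) = 0.9963975.
root = sin(π/37) = 0.0848059  (since 1−cos² = sin²).
ω* = 2/(1+0.0848059) = 1.8436478
ρ_SOR = ω* − 1 ≈ 0.8436478.
Need (0.8436478)^m ≤ 10^(−8): m ≥ 8·ln10/|ln 0.8436478| = 18.4207/0.17002 = 108.344 ⇒ m = 109.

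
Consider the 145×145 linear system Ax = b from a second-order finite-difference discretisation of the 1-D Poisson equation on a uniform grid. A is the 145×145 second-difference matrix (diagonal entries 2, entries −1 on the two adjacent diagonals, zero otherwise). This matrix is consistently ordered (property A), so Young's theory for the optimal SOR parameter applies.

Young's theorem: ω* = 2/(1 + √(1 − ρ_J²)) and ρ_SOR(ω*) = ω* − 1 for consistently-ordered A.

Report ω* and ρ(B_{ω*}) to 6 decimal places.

½·tridiag(1,0,1) at n=145: λ_k = cos(kπ/146); max |λ| at k=1 ⇒ ρ_J = cos(π/146) ≈ 0.999769.
√(1−ρ_J²) simplifies to sin(π/146) = 0.0215161.
So ω* = 2/1.0215161 = 1.957874 (Young).
ρ_SOR = ω* − 1 ≈ 0.957874.

ω* = 1.957874, ρ_SOR = 0.957874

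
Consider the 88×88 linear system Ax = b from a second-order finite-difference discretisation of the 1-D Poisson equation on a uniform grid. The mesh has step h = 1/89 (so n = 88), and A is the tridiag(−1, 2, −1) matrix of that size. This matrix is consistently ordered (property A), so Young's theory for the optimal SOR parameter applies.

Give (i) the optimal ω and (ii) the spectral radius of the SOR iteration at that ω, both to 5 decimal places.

ω* = 1.93182, ρ_SOR = 0.93182

B_J for the 88×88 system has eigenvalues cos(kπ/89); ρ_J = cos(π/89) = 0.99938.
√(1−ρ_J²) = |sin(π/89)| = 0.035291
So ω* = 2/1.035291 = 1.93182 (Young).
ρ_SOR = ω* − 1 = 1.93182 − 1 = 0.93182.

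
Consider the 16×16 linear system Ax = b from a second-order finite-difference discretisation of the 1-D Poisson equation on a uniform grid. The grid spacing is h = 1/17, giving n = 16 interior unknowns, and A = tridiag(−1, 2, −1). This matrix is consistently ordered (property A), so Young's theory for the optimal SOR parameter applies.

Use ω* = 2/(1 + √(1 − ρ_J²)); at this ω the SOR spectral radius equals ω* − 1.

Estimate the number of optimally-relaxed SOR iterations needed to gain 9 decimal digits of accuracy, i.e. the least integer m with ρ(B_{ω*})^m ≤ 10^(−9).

m = 56

With n=16, ρ(Jacobi) = cos(π/17) = 0.9829731.
1 − cos²(π/17) = sin²(π/17) ⇒ √(1−ρ_J²) = sin(π/17) = 0.1837495.
Young: ω* = 2/(1+√(1−ρ_J²)) = 2/(1+0.1837495) = 2/1.1837495 = 1.6895466.
ρ_SOR = ω* − 1 = 1.6895466 − 1 = 0.6895466.
m ≥ 9·ln10 / (−ln 0.6895466) = 55.750; smallest integer m = 56.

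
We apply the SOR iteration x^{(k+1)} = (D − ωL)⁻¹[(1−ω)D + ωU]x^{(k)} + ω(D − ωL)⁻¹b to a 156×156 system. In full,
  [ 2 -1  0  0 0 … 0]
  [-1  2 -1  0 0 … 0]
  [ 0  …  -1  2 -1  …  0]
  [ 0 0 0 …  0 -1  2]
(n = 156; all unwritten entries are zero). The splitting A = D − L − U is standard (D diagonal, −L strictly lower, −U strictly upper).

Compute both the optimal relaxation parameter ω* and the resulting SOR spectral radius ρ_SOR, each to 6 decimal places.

ω* = 1.960767, ρ_SOR = 0.960767

B_J for the 156×156 system has eigenvalues cos(kπ/157); ρ_J = cos(π/157) = 0.999800.
1 − cos²(π/157) = sin²(π/157) ⇒ √(1−ρ_J²) = sin(π/157) = 0.0200088.
So ω* = 2/1.0200088 = 1.960767 (Young).
ρ_SOR = ω* − 1 ≈ 0.960767.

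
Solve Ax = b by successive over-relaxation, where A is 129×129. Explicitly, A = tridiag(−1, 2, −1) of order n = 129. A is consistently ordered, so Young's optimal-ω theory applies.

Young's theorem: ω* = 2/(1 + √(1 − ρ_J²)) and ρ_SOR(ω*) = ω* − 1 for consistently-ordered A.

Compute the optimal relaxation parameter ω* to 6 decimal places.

ω* = 1.952813

ρ_J = max_k |cos(kπ/130)| = cos(π/130) = 0.999708
√(1−ρ_J²) simplifies to sin(π/130) = 0.0241637.
So ω* = 2/1.0241637 = 1.952813 (Young).
ρ_SOR = ω* − 1 = 1.952813 − 1 = 0.952813.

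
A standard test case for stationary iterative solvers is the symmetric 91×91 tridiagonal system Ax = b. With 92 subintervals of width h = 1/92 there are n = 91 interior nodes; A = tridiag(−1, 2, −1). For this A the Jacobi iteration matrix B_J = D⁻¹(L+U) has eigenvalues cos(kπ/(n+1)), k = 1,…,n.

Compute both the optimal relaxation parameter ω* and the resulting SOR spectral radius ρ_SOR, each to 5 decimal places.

[ρ_J] n=91: ρ(B_J) = cos(π/(n+1)) = cos(π/92) = 0.99942.
root = sin(π/92) = 0.034141  (since 1−cos² = sin²).
Then 2/(1+√(1−ρ_J²)) = 2/(1+0.034141); ω* = 2/1.034141 = 1.93397.
Hence ρ(B_{ω*}) = 1.93397 − 1 = 0.93397.

ω* = 1.93397, ρ_SOR = 0.93397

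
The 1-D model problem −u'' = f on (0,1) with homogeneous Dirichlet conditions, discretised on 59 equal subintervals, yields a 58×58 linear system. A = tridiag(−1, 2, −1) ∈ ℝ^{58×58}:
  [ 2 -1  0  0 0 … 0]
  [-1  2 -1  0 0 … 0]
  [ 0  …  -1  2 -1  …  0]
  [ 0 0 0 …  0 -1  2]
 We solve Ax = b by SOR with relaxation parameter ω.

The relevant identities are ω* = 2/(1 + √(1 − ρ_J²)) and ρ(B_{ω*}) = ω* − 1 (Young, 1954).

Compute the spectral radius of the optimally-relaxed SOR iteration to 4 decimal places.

[ρ_J] n=58: ρ(B_J) = cos(π/(n+1)) = cos(π/59) = 0.9986.
√(1−ρ_J²) simplifies to sin(π/59) = 0.05322.
Then 2/(1+√(1−ρ_J²)) = 2/(1+0.05322); ω* = 2/1.05322 = 1.8989.
ρ_SOR = ω* − 1 ≈ 0.8989.

ρ_SOR = 0.8989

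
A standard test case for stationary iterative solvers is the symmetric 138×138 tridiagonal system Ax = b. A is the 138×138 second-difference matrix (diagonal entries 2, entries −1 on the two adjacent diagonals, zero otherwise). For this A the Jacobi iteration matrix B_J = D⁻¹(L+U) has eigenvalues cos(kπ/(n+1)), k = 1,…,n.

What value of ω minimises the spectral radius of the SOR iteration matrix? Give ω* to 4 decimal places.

ω* = 1.9558

B_J for the 138×138 system has eigenvalues cos(kπ/139); ρ_J = cos(π/139) = 0.9997.
√(1 − cos²(π/139)) = sin(π/139) ≈ 0.02260.
ω* = 2/(1+0.02260) = 1.9558
At ω = 1.9558 every |λ(B_ω)| = ω−1, so ρ_SOR = 0.9558.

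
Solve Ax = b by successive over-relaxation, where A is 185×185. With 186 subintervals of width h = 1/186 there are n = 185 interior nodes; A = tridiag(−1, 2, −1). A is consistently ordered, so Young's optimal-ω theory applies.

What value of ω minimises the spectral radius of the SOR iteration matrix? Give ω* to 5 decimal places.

ω* = 1.96678

n=185: λ(B_J) = 1 − λ(A)/2 = cos(kπ/186); k=1 gives ρ_J = 0.99986.
√(1 − cos²(π/186)) = sin(π/186) ≈ 0.016889.
ω* = 2/(1+0.016889) = 1.96678
ρ_SOR = ω* − 1 = 1.96678 − 1 = 0.96678.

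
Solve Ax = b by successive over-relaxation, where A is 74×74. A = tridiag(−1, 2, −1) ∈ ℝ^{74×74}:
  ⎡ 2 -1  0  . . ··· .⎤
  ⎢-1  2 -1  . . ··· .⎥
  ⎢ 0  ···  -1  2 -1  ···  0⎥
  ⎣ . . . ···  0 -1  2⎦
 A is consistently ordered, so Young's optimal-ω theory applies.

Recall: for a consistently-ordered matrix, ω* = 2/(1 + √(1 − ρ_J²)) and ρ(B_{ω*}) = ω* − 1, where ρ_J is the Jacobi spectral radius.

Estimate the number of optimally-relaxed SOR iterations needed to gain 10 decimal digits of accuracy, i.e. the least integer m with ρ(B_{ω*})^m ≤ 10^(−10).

m = 275

ρ_J = max_k |cos(kπ/75)| = cos(π/75) = 0.9991228
√(1−ρ_J²) = |sin(π/75)| = 0.0418757
Young: ω* = 2/(1+√(1−ρ_J²)) = 2/(1+0.0418757) = 2/1.0418757 = 1.9196148.
[ρ_SOR] ω* − 1 = 0.9196148.
(0.9196148)^m ≤ 10^{−10}  ⇒  m·ln(0.9196148) ≤ −10·ln10  ⇒  m ≥ 274.771  ⇒  m = 275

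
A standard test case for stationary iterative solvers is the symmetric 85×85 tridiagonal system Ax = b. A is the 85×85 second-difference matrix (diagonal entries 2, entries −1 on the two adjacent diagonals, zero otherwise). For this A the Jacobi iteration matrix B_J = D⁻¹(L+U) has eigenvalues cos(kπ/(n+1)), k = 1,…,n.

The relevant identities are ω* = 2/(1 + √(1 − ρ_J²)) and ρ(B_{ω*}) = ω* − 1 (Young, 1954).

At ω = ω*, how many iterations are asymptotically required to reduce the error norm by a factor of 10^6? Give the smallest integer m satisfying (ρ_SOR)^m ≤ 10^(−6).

m = 190

[ρ_J] n=85: ρ(B_J) = cos(π/(n+1)) = cos(π/86) = 0.9993328.
√(1−ρ_J²) simplifies to sin(π/86) = 0.0365220.
ω* = 2/(1 + 0.0365220) = 2/1.0365220 = 1.9295297.
ρ(B_{ω*}) = ω*−1 = 0.9295297
6·ln10 = 13.8155; −ln(0.9295297) = 0.0730765; m = ⌈13.8155/0.0730765⌉ = ⌈189.055⌉ = 190.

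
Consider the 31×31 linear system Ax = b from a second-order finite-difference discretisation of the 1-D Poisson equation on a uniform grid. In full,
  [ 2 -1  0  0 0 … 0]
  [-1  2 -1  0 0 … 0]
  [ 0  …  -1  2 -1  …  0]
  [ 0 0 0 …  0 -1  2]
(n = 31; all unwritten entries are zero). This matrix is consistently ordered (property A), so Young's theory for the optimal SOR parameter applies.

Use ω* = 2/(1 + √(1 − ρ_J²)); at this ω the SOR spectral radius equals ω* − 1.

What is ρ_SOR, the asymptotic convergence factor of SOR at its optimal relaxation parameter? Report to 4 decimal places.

With n=31, ρ(Jacobi) = cos(π/32) = 0.9952.
1 − cos²(π/32) = sin²(π/32) ⇒ √(1−ρ_J²) = sin(π/32) = 0.09802.
Young: ω* = 2/(1+√(1−ρ_J²)) = 2/(1+0.09802) = 2/1.09802 = 1.8215.
At ω = 1.8215 every |λ(B_ω)| = ω−1, so ρ_SOR = 0.8215.

ρ_SOR = 0.8215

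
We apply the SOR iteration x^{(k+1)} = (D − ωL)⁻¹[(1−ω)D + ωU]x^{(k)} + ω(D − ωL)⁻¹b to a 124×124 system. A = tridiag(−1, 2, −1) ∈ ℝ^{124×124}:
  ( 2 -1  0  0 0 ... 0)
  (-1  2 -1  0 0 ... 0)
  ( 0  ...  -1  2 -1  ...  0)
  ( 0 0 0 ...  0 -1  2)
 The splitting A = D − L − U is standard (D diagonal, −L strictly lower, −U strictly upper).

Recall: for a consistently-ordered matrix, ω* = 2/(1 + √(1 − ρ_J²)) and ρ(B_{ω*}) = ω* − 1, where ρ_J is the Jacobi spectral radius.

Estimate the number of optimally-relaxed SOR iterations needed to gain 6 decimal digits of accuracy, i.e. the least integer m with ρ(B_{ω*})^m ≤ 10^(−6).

m = 275

spectrum of D⁻¹(L+U) = {cos(kπ/125) : 1≤k≤124}; ρ_J = cos(π/125) = 0.9996842.
√(1−ρ_J²) simplifies to sin(π/125) = 0.0251301.
So ω* = 2/1.0251301 = 1.9509719 (Young).
ρ(B_{ω*}) = ω*−1 = 0.9509719
(0.9509719)^m ≤ 10^{−6}  ⇒  m·ln(0.9509719) ≤ −6·ln10  ⇒  m ≥ 274.822  ⇒  m = 275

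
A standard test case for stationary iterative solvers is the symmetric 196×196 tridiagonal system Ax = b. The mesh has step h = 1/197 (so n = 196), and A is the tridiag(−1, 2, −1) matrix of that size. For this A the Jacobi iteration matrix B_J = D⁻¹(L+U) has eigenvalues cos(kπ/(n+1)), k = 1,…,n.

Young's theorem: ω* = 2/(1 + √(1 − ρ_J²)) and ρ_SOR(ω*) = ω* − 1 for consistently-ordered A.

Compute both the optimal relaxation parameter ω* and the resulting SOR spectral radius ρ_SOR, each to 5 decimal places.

ω* = 1.96861, ρ_SOR = 0.96861

B_J for the 196×196 system has eigenvalues cos(kπ/197); ρ_J = cos(π/197) = 0.99987.
1 − cos²(π/197) = sin²(π/197) ⇒ √(1−ρ_J²) = sin(π/197) = 0.015946.
ω* = 2 / (1 + 0.015946) = 2 / 1.015946 ≈ 1.96861.
[ρ_SOR] ω* − 1 = 0.96861.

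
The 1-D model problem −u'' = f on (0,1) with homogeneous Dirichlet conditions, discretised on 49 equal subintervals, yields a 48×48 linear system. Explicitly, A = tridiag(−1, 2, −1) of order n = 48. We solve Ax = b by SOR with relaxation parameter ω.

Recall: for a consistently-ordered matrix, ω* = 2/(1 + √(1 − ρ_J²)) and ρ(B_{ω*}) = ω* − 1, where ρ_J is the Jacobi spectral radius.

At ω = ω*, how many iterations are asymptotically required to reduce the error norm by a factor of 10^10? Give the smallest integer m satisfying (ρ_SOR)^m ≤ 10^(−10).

½·tridiag(1,0,1) at n=48: λ_k = cos(kπ/49); max |λ| at k=1 ⇒ ρ_J = cos(π/49) ≈ 0.9979454.
root = sin(π/49) = 0.0640702  (since 1−cos² = sin²).
Young: ω* = 2/(1+√(1−ρ_J²)) = 2/(1+0.0640702) = 2/1.0640702 = 1.8795752.
Hence ρ(B_{ω*}) = 1.8795752 − 1 = 0.8795752.
For 10 digits: m = 10·ln10 / (−ln 0.8795752) = 23.0259/0.128316 = 179.447; round up → m = 180.

m = 180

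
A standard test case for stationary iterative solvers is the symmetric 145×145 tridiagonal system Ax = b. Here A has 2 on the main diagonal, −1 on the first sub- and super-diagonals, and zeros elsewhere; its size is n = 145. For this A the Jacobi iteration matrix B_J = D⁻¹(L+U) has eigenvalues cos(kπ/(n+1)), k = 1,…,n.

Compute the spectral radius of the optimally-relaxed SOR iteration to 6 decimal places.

ρ_SOR = 0.957874

[ρ_J] n=145: ρ(B_J) = cos(π/(n+1)) = cos(π/146) = 0.999769.
1 − cos²(π/146) = sin²(π/146) ⇒ √(1−ρ_J²) = sin(π/146) = 0.0215161.
Young: ω* = 2/(1+√(1−ρ_J²)) = 2/(1+0.0215161) = 2/1.0215161 = 1.957874.
At ω = 1.957874 every |λ(B_ω)| = ω−1, so ρ_SOR = 0.957874.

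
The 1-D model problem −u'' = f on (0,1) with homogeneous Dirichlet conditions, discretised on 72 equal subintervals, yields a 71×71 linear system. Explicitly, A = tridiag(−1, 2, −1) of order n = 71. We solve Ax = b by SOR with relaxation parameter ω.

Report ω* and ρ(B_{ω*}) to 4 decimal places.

ω* = 1.9164, ρ_SOR = 0.9164

With n=71, ρ(Jacobi) = cos(π/72) = 0.9990.
√(1−ρ_J²) = |sin(π/72)| = 0.04362
ω* = 2/(1 + 0.04362) = 2/1.04362 = 1.9164.
ρ(B_{ω*}) = ω*−1 = 0.9164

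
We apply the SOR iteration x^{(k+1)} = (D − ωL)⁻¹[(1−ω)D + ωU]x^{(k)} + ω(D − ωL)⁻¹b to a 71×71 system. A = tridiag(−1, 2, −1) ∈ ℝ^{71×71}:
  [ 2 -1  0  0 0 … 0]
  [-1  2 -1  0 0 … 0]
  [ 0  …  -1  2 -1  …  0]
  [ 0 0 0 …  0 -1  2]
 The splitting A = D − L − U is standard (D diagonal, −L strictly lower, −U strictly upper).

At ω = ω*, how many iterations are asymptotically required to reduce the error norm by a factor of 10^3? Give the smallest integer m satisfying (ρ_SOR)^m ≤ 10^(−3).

m = 80

B_J for the 71×71 system has eigenvalues cos(kπ/72); ρ_J = cos(π/72) = 0.9990482.
root = sin(π/72) = 0.0436194  (since 1−cos² = sin²).
Then 2/(1+√(1−ρ_J²)) = 2/(1+0.0436194); ω* = 2/1.0436194 = 1.9164075.
[ρ_SOR] ω* − 1 = 0.9164075.
m ≥ 3·ln10 / (−ln 0.9164075) = 79.132; smallest integer m = 80.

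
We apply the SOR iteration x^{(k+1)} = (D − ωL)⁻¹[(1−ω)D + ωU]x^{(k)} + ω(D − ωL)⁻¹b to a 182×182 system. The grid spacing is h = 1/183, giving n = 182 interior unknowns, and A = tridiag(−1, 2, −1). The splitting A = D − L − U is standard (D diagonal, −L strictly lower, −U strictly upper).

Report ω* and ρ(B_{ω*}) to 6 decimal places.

ω* = 1.966247, ρ_SOR = 0.966247

n=182: λ(B_J) = 1 − λ(A)/2 = cos(kπ/183); k=1 gives ρ_J = 0.999853.
√(1−ρ_J²) = |sin(π/183)| = 0.0171663
Young: ω* = 2/(1+√(1−ρ_J²)) = 2/(1+0.0171663) = 2/1.0171663 = 1.966247.
ρ_SOR = ω* − 1 = 1.966247 − 1 = 0.966247.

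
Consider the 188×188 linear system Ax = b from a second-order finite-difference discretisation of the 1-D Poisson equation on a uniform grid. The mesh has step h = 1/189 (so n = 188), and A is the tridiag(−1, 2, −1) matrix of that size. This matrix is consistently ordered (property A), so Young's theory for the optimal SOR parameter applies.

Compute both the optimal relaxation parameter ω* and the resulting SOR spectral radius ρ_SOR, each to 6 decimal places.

[ρ_J] n=188: ρ(B_J) = cos(π/(n+1)) = cos(π/189) = 0.999862.
√(1−ρ_J²) simplifies to sin(π/189) = 0.0166214.
ω* = 2/(1+0.0166214) = 1.967301
ρ_SOR = ω* − 1 = 1.967301 − 1 = 0.967301.

ω* = 1.967301, ρ_SOR = 0.967301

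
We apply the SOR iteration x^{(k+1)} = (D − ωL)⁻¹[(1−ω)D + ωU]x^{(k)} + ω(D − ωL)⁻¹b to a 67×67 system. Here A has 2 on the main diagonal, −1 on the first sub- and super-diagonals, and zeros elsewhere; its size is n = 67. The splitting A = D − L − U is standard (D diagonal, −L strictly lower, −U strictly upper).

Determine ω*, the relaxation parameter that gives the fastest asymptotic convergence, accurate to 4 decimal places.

ω* = 1.9117

ρ_J = max_k |cos(kπ/68)| = cos(π/68) = 0.9989
√(1−ρ_J²) simplifies to sin(π/68) = 0.04618.
So ω* = 2/1.04618 = 1.9117 (Young).
ρ_SOR = ω* − 1 ≈ 0.9117.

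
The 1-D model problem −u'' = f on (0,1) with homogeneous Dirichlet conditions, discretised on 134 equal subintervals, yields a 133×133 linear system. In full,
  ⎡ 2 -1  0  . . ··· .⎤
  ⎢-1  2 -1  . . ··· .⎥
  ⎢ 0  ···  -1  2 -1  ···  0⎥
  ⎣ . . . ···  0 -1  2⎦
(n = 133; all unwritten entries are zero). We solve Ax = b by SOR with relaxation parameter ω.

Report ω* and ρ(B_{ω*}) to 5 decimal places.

ω* = 1.95419, ρ_SOR = 0.95419

B_J for the 133×133 system has eigenvalues cos(kπ/134); ρ_J = cos(π/134) = 0.99973.
1 − cos²(π/134) = sin²(π/134) ⇒ √(1−ρ_J²) = sin(π/134) = 0.023443.
ω* = 2 / (1 + 0.023443) = 2 / 1.023443 ≈ 1.95419.
Hence ρ(B_{ω*}) = 1.95419 − 1 = 0.95419.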